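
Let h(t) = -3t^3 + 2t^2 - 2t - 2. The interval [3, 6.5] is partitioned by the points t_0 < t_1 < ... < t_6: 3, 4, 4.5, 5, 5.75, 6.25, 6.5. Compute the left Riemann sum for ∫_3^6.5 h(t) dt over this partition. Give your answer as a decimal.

-956.73828125

Subinterval widths: 1, 0.5, 0.5, 0.75, 0.5, 0.25.
Left endpoints: 3, 4, 4.5, 5, 5.75, 6.25.
h(3) = -71, h(4) = -170, h(4.5) = -243.875, h(5) = -337, h(5.75) = -517.703125, h(6.25) = -668.796875.
Sum = Σ Δt_i · h(t_i).
Sum = -956.73828125.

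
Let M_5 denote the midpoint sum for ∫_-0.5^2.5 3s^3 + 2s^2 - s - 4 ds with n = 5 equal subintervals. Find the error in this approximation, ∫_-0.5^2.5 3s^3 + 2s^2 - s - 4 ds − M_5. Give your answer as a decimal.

Exact integral: ∫_-0.5^2.5 f(s) ds = 24.75.
M_5 = 23.76.
Error = 24.75 − 23.76 = 0.99.

0.99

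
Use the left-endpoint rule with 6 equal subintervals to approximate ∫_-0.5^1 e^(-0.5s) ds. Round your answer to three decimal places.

Δs = (1 − (-0.5))/6 = 0.25.
Left endpoints: -0.5, -0.25, 0, 0.25, 0.5, 0.75.
f(-0.5) ≈ 1.284, f(-0.25) ≈ 1.133, f(0) ≈ 1.000, f(0.25) ≈ 0.882, f(0.5) ≈ 0.779, f(0.75) ≈ 0.687.
Sum = Δs · [f(-0.5) + f(-0.25) + f(0) + ...].
Sum ≈ 1.441.

1.441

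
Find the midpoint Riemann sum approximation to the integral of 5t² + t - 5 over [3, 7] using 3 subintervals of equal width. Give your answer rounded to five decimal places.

Δt = (7 − 3)/3 = 4/3.
Midpoints: 11/3, 5, 19/3.
f(11/3) = 593/9, f(5) = 125, f(19/3) = 1817/9.
Sum = Δt · [f(11/3) + f(5) + f(19/3)].
Sum ≈ 523.70370.

523.70370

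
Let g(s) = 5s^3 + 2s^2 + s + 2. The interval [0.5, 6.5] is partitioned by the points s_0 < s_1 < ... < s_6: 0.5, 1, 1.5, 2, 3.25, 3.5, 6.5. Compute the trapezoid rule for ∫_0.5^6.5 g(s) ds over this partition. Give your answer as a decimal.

Subinterval widths: 0.5, 0.5, 0.5, 1.25, 0.25, 3.
g(0.5) = 3.625, g(1) = 10, g(1.5) = 24.875, g(2) = 52, g(3.25) = 198.015625, g(3.5) = 244.375, g(6.5) = 1466.125.
On each subinterval the trapezoid contributes (Δs_i/2)·[g(s_{i-1}) + g(s_i)].
Sum = 2808.65234375.

2808.65234375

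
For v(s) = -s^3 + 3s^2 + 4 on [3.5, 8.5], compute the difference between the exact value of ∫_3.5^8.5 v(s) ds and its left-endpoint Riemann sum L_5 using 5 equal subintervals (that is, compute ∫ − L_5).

Exact integral: ∫_3.5^8.5 v(s) ds = -676.25.
L_5 = -493.125.
Error = -676.25 − (-493.125) = -183.125.

-183.125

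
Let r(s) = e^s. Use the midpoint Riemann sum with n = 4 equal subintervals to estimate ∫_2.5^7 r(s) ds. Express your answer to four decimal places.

1029.3057

Δs = (7 − 2.5)/4 = 1.125.
Midpoints: 3.0625, 4.1875, 5.3125, 6.4375.
r(3.0625) ≈ 21.3809, r(4.1875) ≈ 65.8579, r(5.3125) ≈ 202.8567, r(6.4375) ≈ 624.8427.
Sum = Δs · [r(3.0625) + r(4.1875) + r(5.3125) + r(6.4375)].
Sum ≈ 1029.3057.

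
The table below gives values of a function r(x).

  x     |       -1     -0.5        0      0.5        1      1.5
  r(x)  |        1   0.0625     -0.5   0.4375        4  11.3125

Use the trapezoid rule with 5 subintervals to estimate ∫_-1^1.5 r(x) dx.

5.078125

Δx = 0.5.
T_5 = (0.5/2)·[1 + 2·0.0625 + 2·(-0.5) + 2·0.4375 + 2·4 + 11.3125] = 5.078125.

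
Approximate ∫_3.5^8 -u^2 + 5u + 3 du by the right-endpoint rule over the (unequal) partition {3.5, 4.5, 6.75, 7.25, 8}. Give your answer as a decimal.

Subinterval widths: 1, 2.25, 0.5, 0.75.
Right endpoints: 4.5, 6.75, 7.25, 8.
f(4.5) = 5.25, f(6.75) = -8.8125, f(7.25) = -13.3125, f(8) = -21.
Sum = Σ Δu_i · f(u_i).
Sum = -36.984375.

-36.984375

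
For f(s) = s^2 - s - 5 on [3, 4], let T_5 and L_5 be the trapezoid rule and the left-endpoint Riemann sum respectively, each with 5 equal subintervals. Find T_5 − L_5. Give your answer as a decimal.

T_5 = 3.84.
L_5 = 3.24.
T_5 − L_5 = 0.6.

0.6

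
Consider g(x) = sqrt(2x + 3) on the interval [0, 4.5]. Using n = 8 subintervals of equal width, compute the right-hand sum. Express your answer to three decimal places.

12.604

Δx = (4.5 − 0)/8 = 0.5625.
Right endpoints: 0.5625, 1.125, 1.6875, 2.25, 2.8125, 3.375, 3.9375, 4.5.
g(0.5625) ≈ 2.031, g(1.125) ≈ 2.291, g(1.6875) ≈ 2.525, g(2.25) ≈ 2.739, g(2.8125) ≈ 2.937, g(3.375) ≈ 3.122, g(3.9375) ≈ 3.298, g(4.5) ≈ 3.464.
Sum = Δx · [g(0.5625) + g(1.125) + g(1.6875) + ...].
Sum ≈ 12.604.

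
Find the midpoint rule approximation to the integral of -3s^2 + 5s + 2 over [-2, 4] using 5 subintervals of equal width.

Δs = (4 − (-2))/5 = 1.2.
Midpoints: -1.4, -0.2, 1, 2.2, 3.4.
f(-1.4) = -10.88, f(-0.2) = 0.88, f(1) = 4, f(2.2) = -1.52, f(3.4) = -15.68.
Sum = Δs · [f(-1.4) + f(-0.2) + f(1) + f(2.2) + f(3.4)].
Sum = -27.84.

-27.84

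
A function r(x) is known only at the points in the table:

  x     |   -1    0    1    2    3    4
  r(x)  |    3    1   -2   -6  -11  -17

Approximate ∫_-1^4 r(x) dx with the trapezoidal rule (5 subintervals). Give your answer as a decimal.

Δx = 1.
T_5 = (1/2)·[3 + 2·1 + 2·(-2) + 2·(-6) + 2·(-11) + (-17)] = -25.

-25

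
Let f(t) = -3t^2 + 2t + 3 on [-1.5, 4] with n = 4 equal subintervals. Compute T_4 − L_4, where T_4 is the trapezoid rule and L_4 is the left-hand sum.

-20.796875

T_4 = -42.32421875.
L_4 = -21.52734375.
T_4 − L_4 = -20.796875.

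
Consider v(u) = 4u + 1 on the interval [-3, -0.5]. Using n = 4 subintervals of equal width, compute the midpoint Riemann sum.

-15

Δu = (-0.5 − (-3))/4 = 0.625.
Midpoints: -2.6875, -2.0625, -1.4375, -0.8125.
v(-2.6875) = -9.75, v(-2.0625) = -7.25, v(-1.4375) = -4.75, v(-0.8125) = -2.25.
Sum = Δu · [v(-2.6875) + v(-2.0625) + v(-1.4375) + v(-0.8125)].
Sum = -15.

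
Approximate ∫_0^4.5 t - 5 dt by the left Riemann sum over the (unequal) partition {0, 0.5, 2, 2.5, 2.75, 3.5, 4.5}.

Subinterval widths: 0.5, 1.5, 0.5, 0.25, 0.75, 1.
Left endpoints: 0, 0.5, 2, 2.5, 2.75, 3.5.
f(0) = -5, f(0.5) = -4.5, f(2) = -3, f(2.5) = -2.5, f(2.75) = -2.25, f(3.5) = -1.5.
Sum = Σ Δt_i · f(t_i).
Sum = -14.5625.

-14.5625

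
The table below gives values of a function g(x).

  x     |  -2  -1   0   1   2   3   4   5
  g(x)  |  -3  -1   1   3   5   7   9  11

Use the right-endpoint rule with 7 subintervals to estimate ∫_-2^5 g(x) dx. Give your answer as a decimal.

Δx = 1.
Sum = 1·[(-1) + 1 + 3 + 5 + 7 + 9 + 11] = 35.

35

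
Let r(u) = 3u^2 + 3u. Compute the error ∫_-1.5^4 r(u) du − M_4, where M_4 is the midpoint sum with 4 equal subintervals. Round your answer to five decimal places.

2.59961

Exact integral: ∫_-1.5^4 r(u) du = 88.
M_4 ≈ 85.4003906.
Error ≈ 88 − 85.4003906 ≈ 2.59961.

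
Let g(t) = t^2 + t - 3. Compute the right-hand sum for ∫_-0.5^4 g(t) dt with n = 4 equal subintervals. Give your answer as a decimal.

Δt = (4 − (-0.5))/4 = 1.125.
Right endpoints: 0.625, 1.75, 2.875, 4.
g(0.625) = -1.984375, g(1.75) = 1.8125, g(2.875) = 8.140625, g(4) = 17.
Sum = Δt · [g(0.625) + g(1.75) + g(2.875) + g(4)].
Sum = 28.08984375.

28.08984375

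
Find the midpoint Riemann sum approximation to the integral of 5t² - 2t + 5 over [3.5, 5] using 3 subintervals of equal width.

Δt = (5 − 3.5)/3 = 0.5.
Midpoints: 3.75, 4.25, 4.75.
f(3.75) = 67.8125, f(4.25) = 86.8125, f(4.75) = 108.3125.
Sum = Δt · [f(3.75) + f(4.25) + f(4.75)].
Sum = 131.46875.

131.46875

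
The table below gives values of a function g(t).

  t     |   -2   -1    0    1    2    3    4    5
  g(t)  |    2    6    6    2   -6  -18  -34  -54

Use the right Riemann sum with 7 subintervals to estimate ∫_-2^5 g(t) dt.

-98

Δt = 1.
Sum = 1·[6 + 6 + 2 + (-6) + (-18) + (-34) + (-54)] = -98.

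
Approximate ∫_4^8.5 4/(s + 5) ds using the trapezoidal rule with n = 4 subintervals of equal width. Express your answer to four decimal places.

Δs = (8.5 − 4)/4 = 1.125.
f(4) = 4/9, f(5.125) = 32/81, f(6.25) = 16/45, f(7.375) = 32/99, f(8.5) = 8/27.
T_4 = (Δs/2)·[f(s_0) + 2f(s_1) + 2f(s_2) + 2f(s_3) + f(s_4)].
Sum ≈ 1.6247.

1.6247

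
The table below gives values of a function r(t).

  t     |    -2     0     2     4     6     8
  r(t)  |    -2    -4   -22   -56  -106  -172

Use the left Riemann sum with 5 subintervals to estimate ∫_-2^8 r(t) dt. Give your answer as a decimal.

-380

Δt = 2.
Sum = 2·[(-2) + (-4) + (-22) + (-56) + (-106)] = -380.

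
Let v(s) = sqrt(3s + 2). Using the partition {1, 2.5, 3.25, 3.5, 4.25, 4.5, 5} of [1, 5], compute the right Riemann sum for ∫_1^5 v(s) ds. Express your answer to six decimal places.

14.004298

Subinterval widths: 1.5, 0.75, 0.25, 0.75, 0.25, 0.5.
Right endpoints: 2.5, 3.25, 3.5, 4.25, 4.5, 5.
v(2.5) ≈ 3.082207, v(3.25) ≈ 3.427827, v(3.5) ≈ 3.535534, v(4.25) ≈ 3.840573, v(4.5) ≈ 3.937004, v(5) ≈ 4.123106.
Sum = Σ Δs_i · v(s_i).
Sum ≈ 14.004298.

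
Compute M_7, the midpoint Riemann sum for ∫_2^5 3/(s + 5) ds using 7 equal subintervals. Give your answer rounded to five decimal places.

1.06979

Δs = (5 − 2)/7 = 3/7.
Midpoints: 31/14, 37/14, 43/14, 3.5, 55/14, 61/14, 67/14.
f(31/14) = 42/101, f(37/14) = 42/107, f(43/14) = 42/113, f(3.5) = 6/17, f(55/14) = 0.336, f(61/14) = 42/131, f(67/14) = 42/137.
Sum = Δs · [f(31/14) + f(37/14) + f(43/14) + ...].
Sum ≈ 1.06979.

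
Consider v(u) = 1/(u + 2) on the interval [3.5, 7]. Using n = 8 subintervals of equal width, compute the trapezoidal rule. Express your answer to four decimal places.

0.4928

Δu = (7 − 3.5)/8 = 0.4375.
v(3.5) = 2/11, v(3.9375) = 16/95, v(4.375) = 8/51, v(4.8125) = 16/109, v(5.25) = 4/29, v(5.6875) = 16/123, v(6.125) = 8/65, v(6.5625) = 16/137, v(7) = 1/9.
T_8 = (Δu/2)·[v(u_0) + 2v(u_1) + ... + 2v(u_{7}) + v(u_8)].
Sum ≈ 0.4928.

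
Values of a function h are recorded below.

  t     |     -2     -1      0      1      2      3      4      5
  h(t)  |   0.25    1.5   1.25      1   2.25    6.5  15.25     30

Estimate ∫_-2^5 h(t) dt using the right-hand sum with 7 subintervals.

57.75

Δt = 1.
Sum = 1·[1.5 + 1.25 + 1 + 2.25 + 6.5 + 15.25 + 30] = 57.75.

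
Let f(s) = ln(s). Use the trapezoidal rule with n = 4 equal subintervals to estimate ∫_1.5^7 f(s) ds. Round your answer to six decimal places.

Δs = (7 − 1.5)/4 = 1.375.
f(1.5) ≈ 0.405465, f(2.875) ≈ 1.056053, f(4.25) ≈ 1.446919, f(5.625) ≈ 1.727221, f(7) ≈ 1.945910.
T_4 = (Δs/2)·[f(s_0) + 2f(s_1) + 2f(s_2) + 2f(s_3) + f(s_4)].
Sum ≈ 7.433085.

7.433085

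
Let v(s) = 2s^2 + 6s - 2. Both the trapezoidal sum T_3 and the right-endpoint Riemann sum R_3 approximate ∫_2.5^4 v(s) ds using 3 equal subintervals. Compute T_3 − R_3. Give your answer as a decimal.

T_3 = 58.625.
R_3 = 65.75.
T_3 − R_3 = -7.125.

-7.125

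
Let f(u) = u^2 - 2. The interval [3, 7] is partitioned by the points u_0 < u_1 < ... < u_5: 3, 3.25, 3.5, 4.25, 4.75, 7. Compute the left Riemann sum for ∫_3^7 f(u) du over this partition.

65.875

Subinterval widths: 0.25, 0.25, 0.75, 0.5, 2.25.
Left endpoints: 3, 3.25, 3.5, 4.25, 4.75.
f(3) = 7, f(3.25) = 8.5625, f(3.5) = 10.25, f(4.25) = 16.0625, f(4.75) = 20.5625.
Sum = Σ Δu_i · f(u_i).
Sum = 65.875.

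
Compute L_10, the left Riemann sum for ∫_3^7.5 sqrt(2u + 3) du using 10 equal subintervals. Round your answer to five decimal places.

Δu = (7.5 − 3)/10 = 0.45.
Left endpoints: 3, 3.45, 3.9, 4.35, 4.8, 5.25, 5.7, 6.15, 6.6, 7.05.
f(3) ≈ 3.00000, f(3.45) ≈ 3.14643, f(3.9) ≈ 3.28634, f(4.35) ≈ 3.42053, f(4.8) ≈ 3.54965, f(5.25) ≈ 3.67423, f(5.7) ≈ 3.79473, f(6.15) ≈ 3.91152, f(6.6) ≈ 4.02492, f(7.05) ≈ 4.13521.
Sum = Δu · [f(3) + f(3.45) + f(3.9) + ...].
Sum ≈ 16.17460.

16.17460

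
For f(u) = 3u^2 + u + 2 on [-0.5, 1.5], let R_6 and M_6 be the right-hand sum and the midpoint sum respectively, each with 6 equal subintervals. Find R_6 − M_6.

1.5

R_6 ≈ 9.944444.
M_6 ≈ 8.444444.
R_6 − M_6 = 1.5.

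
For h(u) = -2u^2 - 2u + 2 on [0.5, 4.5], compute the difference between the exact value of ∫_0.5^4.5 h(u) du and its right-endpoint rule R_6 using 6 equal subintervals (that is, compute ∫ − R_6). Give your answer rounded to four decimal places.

16.5926

Exact integral: ∫_0.5^4.5 h(u) du ≈ -72.666667.
R_6 ≈ -89.259259.
Error ≈ -72.666667 − (-89.259259) ≈ 16.5926.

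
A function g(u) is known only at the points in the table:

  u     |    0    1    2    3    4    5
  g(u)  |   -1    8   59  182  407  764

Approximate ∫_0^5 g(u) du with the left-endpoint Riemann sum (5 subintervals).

655

Δu = 1.
Sum = 1·[(-1) + 8 + 59 + 182 + 407] = 655.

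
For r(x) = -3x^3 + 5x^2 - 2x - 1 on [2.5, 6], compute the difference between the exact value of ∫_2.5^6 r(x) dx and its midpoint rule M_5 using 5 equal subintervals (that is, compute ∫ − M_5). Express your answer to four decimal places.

Exact integral: ∫_2.5^6 r(x) dx ≈ -641.994792.
M_5 = -637.2428125.
Error ≈ -641.994792 − (-637.2428125) ≈ -4.7520.

-4.7520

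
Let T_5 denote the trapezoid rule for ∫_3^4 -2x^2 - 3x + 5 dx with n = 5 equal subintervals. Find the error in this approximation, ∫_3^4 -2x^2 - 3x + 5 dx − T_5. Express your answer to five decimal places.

0.01333

Exact integral: ∫_3^4 f(x) dx ≈ -30.1666667.
T_5 = -30.18.
Error ≈ -30.1666667 − (-30.18) ≈ 0.01333.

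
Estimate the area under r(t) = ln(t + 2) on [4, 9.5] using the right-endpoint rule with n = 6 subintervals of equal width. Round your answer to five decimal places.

Δt = (9.5 − 4)/6 = 11/12.
Right endpoints: 59/12, 35/6, 6.75, 23/3, 103/12, 9.5.
r(59/12) ≈ 1.93393, r(35/6) ≈ 2.05839, r(6.75) ≈ 2.16905, r(23/3) ≈ 2.26868, r(103/12) ≈ 2.35928, r(9.5) ≈ 2.44235.
Sum = Δt · [r(59/12) + r(35/6) + r(6.75) + ...].
Sum ≈ 12.12905.

12.12905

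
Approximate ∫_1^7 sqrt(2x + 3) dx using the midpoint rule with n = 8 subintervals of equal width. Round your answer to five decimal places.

19.64226

Δx = (7 − 1)/8 = 0.75.
Midpoints: 1.375, 2.125, 2.875, 3.625, 4.375, 5.125, 5.875, 6.625.
f(1.375) ≈ 2.39792, f(2.125) ≈ 2.69258, f(2.875) ≈ 2.95804, f(3.625) ≈ 3.20156, f(4.375) ≈ 3.42783, f(5.125) ≈ 3.64005, f(5.875) ≈ 3.84057, f(6.625) ≈ 4.03113.
Sum = Δx · [f(1.375) + f(2.125) + f(2.875) + ...].
Sum ≈ 19.64226.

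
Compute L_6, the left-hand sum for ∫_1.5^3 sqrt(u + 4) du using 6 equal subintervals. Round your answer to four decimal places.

Δu = (3 − 1.5)/6 = 0.25.
Left endpoints: 1.5, 1.75, 2, 2.25, 2.5, 2.75.
f(1.5) ≈ 2.3452, f(1.75) ≈ 2.3979, f(2) ≈ 2.4495, f(2.25) ≈ 2.5000, f(2.5) ≈ 2.5495, f(2.75) ≈ 2.5981.
Sum = Δu · [f(1.5) + f(1.75) + f(2) + ...].
Sum ≈ 3.7100.

3.7100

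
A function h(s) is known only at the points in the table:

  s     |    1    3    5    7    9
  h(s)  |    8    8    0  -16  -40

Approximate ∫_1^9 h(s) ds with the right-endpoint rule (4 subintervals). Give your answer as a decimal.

-96

Δs = 2.
Sum = 2·[8 + 0 + (-16) + (-40)] = -96.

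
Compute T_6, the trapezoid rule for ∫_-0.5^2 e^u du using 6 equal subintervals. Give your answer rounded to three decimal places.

Δu = (2 − (-0.5))/6 = 5/12.
f(-0.5) ≈ 0.607, f(-1/12) ≈ 0.920, f(1/3) ≈ 1.396, f(0.75) ≈ 2.117, f(7/6) ≈ 3.211, f(19/12) ≈ 4.871, f(2) ≈ 7.389.
T_6 = (Δu/2)·[f(u_0) + 2f(u_1) + ... + 2f(u_{5}) + f(u_6)].
Sum ≈ 6.880.

6.880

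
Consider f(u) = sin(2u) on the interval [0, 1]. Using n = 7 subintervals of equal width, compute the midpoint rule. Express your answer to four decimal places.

0.7105

Δu = (1 − 0)/7 = 1/7.
Midpoints: 1/14, 3/14, 5/14, 0.5, 9/14, 11/14, 13/14.
f(1/14) ≈ 0.1424, f(3/14) ≈ 0.4156, f(5/14) ≈ 0.6551, f(0.5) ≈ 0.8415, f(9/14) ≈ 0.9596, f(11/14) ≈ 1.0000, f(13/14) ≈ 0.9593.
Sum = Δu · [f(1/14) + f(3/14) + f(5/14) + ...].
Sum ≈ 0.7105.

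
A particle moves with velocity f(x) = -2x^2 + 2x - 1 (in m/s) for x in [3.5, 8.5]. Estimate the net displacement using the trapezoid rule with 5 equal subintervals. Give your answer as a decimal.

-327.5

Δx = (8.5 − 3.5)/5 = 1.
f(3.5) = -18.5, f(4.5) = -32.5, f(5.5) = -50.5, f(6.5) = -72.5, f(7.5) = -98.5, f(8.5) = -128.5.
T_5 = (Δx/2)·[f(x_0) + 2f(x_1) + ... + 2f(x_{4}) + f(x_5)].
Sum = -327.5.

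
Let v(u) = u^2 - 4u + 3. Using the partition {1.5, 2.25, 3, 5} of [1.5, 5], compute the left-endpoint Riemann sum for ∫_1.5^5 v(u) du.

-1.265625

Subinterval widths: 0.75, 0.75, 2.
Left endpoints: 1.5, 2.25, 3.
v(1.5) = -0.75, v(2.25) = -0.9375, v(3) = 0.
Sum = Σ Δu_i · v(u_i).
Sum = -1.265625.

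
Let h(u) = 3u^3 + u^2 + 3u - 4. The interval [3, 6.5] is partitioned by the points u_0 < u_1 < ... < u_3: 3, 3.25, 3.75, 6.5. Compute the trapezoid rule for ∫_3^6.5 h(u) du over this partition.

1560.55859375

Subinterval widths: 0.25, 0.5, 2.75.
h(3) = 95, h(3.25) = 119.296875, h(3.75) = 179.515625, h(6.5) = 881.625.
On each subinterval the trapezoid contributes (Δu_i/2)·[h(u_{i-1}) + h(u_i)].
Sum = 1560.55859375.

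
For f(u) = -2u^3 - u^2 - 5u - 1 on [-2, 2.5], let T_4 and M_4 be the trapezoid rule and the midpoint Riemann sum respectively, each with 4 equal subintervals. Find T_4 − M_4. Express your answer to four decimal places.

T_4 ≈ -31.904297.
M_4 ≈ -28.344727.
T_4 − M_4 ≈ -3.5596.

-3.5596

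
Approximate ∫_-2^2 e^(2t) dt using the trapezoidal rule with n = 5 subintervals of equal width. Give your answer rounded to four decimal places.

32.8776

Δt = (2 − (-2))/5 = 0.8.
f(-2) ≈ 0.0183, f(-1.2) ≈ 0.0907, f(-0.4) ≈ 0.4493, f(0.4) ≈ 2.2255, f(1.2) ≈ 11.0232, f(2) ≈ 54.5982.
T_5 = (Δt/2)·[f(t_0) + 2f(t_1) + ... + 2f(t_{4}) + f(t_5)].
Sum ≈ 32.8776.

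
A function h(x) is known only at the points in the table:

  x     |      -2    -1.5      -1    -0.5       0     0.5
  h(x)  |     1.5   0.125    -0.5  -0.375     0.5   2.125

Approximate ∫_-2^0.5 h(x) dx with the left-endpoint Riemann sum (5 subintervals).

0.625

Δx = 0.5.
Sum = 0.5·[1.5 + 0.125 + (-0.5) + (-0.375) + 0.5] = 0.625.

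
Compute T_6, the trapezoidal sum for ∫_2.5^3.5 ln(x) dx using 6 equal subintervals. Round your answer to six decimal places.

1.093679

Δx = (3.5 − 2.5)/6 = 1/6.
f(2.5) ≈ 0.916291, f(8/3) ≈ 0.980829, f(17/6) ≈ 1.041454, f(3) ≈ 1.098612, f(19/6) ≈ 1.152680, f(10/3) ≈ 1.203973, f(3.5) ≈ 1.252763.
T_6 = (Δx/2)·[f(x_0) + 2f(x_1) + ... + 2f(x_{5}) + f(x_6)].
Sum ≈ 1.093679.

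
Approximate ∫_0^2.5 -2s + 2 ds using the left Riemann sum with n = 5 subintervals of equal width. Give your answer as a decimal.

0

Δs = (2.5 − 0)/5 = 0.5.
Left endpoints: 0, 0.5, 1, 1.5, 2.
f(0) = 2, f(0.5) = 1, f(1) = 0, f(1.5) = -1, f(2) = -2.
Sum = Δs · [f(0) + f(0.5) + f(1) + f(1.5) + f(2)].
Sum = 0.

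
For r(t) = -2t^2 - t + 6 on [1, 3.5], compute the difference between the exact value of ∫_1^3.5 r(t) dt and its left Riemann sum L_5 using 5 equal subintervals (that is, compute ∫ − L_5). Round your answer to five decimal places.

Exact integral: ∫_1^3.5 r(t) dt ≈ -18.5416667.
L_5 = -12.5.
Error ≈ -18.5416667 − (-12.5) ≈ -6.04167.

-6.04167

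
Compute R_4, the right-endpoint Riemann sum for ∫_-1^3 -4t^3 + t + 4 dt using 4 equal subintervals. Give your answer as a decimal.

-122

Δt = (3 − (-1))/4 = 1.
Right endpoints: 0, 1, 2, 3.
f(0) = 4, f(1) = 1, f(2) = -26, f(3) = -101.
Sum = Δt · [f(0) + f(1) + f(2) + f(3)].
Sum = -122.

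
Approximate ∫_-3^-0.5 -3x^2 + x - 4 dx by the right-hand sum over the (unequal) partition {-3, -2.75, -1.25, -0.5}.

-26.203125

Subinterval widths: 0.25, 1.5, 0.75.
Right endpoints: -2.75, -1.25, -0.5.
f(-2.75) = -29.4375, f(-1.25) = -9.9375, f(-0.5) = -5.25.
Sum = Σ Δx_i · f(x_i).
Sum = -26.203125.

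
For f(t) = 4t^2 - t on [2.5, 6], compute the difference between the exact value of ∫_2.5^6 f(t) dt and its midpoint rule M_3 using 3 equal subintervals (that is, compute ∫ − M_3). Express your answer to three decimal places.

1.588

Exact integral: ∫_2.5^6 f(t) dt ≈ 252.29167.
M_3 ≈ 250.70370.
Error ≈ 252.29167 − 250.70370 ≈ 1.588.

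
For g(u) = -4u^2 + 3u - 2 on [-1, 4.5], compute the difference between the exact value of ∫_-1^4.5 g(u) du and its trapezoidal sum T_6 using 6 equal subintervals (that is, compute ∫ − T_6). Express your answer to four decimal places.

3.0810

Exact integral: ∫_-1^4.5 g(u) du ≈ -104.958333.
T_6 ≈ -108.039352.
Error ≈ -104.958333 − (-108.039352) ≈ 3.0810.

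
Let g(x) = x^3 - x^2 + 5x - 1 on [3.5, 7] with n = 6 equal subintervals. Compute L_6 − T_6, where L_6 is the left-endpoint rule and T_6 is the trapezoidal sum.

L_6 ≈ 472.0736400.
T_6 ≈ 553.9955150.
L_6 − T_6 = -81.921875.

-81.921875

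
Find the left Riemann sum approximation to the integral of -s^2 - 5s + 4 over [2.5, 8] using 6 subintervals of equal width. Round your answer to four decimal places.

-249.5307

Δs = (8 − 2.5)/6 = 11/12.
Left endpoints: 2.5, 41/12, 13/3, 5.25, 37/6, 85/12.
f(2.5) = -14.75, f(41/12) = -3565/144, f(13/3) = -328/9, f(5.25) = -49.8125, f(37/6) = -2335/36, f(85/12) = -11749/144.
Sum = Δs · [f(2.5) + f(41/12) + f(13/3) + ...].
Sum ≈ -249.5307.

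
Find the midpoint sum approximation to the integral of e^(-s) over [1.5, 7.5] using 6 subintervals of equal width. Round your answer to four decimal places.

0.2136

Δs = (7.5 − 1.5)/6 = 1.
Midpoints: 2, 3, 4, 5, 6, 7.
f(2) ≈ 0.1353, f(3) ≈ 0.0498, f(4) ≈ 0.0183, f(5) ≈ 0.0067, f(6) ≈ 0.0025, f(7) ≈ 0.0009.
Sum = Δs · [f(2) + f(3) + f(4) + ...].
Sum ≈ 0.2136.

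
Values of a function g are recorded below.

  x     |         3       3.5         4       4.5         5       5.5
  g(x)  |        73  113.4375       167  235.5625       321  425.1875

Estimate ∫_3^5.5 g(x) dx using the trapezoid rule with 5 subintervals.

543.046875

Δx = 0.5.
T_5 = (0.5/2)·[73 + 2·113.4375 + 2·167 + 2·235.5625 + 2·321 + 425.1875] = 543.046875.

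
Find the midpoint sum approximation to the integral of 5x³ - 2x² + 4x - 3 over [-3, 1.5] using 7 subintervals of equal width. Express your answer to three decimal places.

-140.118

Δx = (1.5 − (-3))/7 = 9/14.
Midpoints: -75/28, -57/28, -39/28, -0.75, -3/28, 15/28, 33/28.
f(-75/28) = -2725431/21952, f(-57/28) = -1352517/21952, f(-39/28) = -569931/21952, f(-0.75) = -9.234375, f(-3/28) = -75903/21952, f(15/28) = -14541/21952, f(33/28) = 156333/21952.
Sum = Δx · [f(-75/28) + f(-57/28) + f(-39/28) + ...].
Sum ≈ -140.118.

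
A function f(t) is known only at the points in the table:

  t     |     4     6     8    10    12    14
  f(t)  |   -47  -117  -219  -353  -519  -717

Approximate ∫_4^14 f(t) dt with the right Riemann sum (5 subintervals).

Δt = 2.
Sum = 2·[(-117) + (-219) + (-353) + (-519) + (-717)] = -3850.

-3850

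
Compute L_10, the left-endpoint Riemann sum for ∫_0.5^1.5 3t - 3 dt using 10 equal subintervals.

-0.15

Δt = (1.5 − 0.5)/10 = 0.1.
Left endpoints: 0.5, 0.6, 0.7, 0.8, 0.9, 1, 1.1, 1.2, 1.3, 1.4.
f(0.5) = -1.5, f(0.6) = -1.2, f(0.7) = -0.9, f(0.8) = -0.6, f(0.9) = -0.3, f(1) = 0, f(1.1) = 0.3, f(1.2) = 0.6, f(1.3) = 0.9, f(1.4) = 1.2.
Sum = Δt · [f(0.5) + f(0.6) + f(0.7) + ...].
Sum = -0.15.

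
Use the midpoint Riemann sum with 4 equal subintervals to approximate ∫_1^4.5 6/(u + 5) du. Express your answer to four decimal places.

Δu = (4.5 − 1)/4 = 0.875.
Midpoints: 1.4375, 2.3125, 3.1875, 4.0625.
f(1.4375) = 96/103, f(2.3125) = 32/39, f(3.1875) = 96/131, f(4.0625) = 96/145.
Sum = Δu · [f(1.4375) + f(2.3125) + f(3.1875) + f(4.0625)].
Sum ≈ 2.7540.

2.7540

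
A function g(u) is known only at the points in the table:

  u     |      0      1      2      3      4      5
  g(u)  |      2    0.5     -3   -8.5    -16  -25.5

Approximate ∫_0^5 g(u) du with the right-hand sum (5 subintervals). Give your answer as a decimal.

-52.5

Δu = 1.
Sum = 1·[0.5 + (-3) + (-8.5) + (-16) + (-25.5)] = -52.5.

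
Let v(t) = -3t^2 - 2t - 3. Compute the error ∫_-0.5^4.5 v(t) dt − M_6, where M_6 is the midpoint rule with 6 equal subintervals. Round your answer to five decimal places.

-0.86806

Exact integral: ∫_-0.5^4.5 v(t) dt = -126.25.
M_6 ≈ -125.3819444.
Error ≈ -126.25 − (-125.3819444) ≈ -0.86806.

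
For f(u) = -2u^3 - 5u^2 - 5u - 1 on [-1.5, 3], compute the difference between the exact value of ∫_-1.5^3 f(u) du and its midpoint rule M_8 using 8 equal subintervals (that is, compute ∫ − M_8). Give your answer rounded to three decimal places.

Exact integral: ∫_-1.5^3 f(u) du = -109.96875.
M_8 ≈ -108.84155.
Error ≈ -109.96875 − (-108.84155) ≈ -1.127.

-1.127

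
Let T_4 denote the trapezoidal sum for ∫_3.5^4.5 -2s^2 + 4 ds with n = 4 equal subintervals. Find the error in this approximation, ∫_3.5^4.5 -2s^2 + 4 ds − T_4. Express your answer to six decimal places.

Exact integral: ∫_3.5^4.5 f(s) ds ≈ -28.16666667.
T_4 = -28.1875.
Error ≈ -28.16666667 − (-28.1875) ≈ 0.020833.

0.020833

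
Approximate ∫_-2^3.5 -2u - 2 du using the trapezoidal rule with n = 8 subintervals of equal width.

Δu = (3.5 − (-2))/8 = 0.6875.
f(-2) = 2, f(-1.3125) = 0.625, f(-0.625) = -0.75, f(0.0625) = -2.125, f(0.75) = -3.5, f(1.4375) = -4.875, f(2.125) = -6.25, f(2.8125) = -7.625, f(3.5) = -9.
T_8 = (Δu/2)·[f(u_0) + 2f(u_1) + ... + 2f(u_{7}) + f(u_8)].
Sum = -19.25.

-19.25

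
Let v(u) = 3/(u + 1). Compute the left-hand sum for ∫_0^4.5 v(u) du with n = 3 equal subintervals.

7.425

Δu = (4.5 − 0)/3 = 1.5.
Left endpoints: 0, 1.5, 3.
v(0) = 3, v(1.5) = 1.2, v(3) = 0.75.
Sum = Δu · [v(0) + v(1.5) + v(3)].
Sum = 7.425.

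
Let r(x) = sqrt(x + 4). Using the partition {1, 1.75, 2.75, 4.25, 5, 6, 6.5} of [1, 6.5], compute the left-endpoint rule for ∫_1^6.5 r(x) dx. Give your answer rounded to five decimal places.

14.70743

Subinterval widths: 0.75, 1, 1.5, 0.75, 1, 0.5.
Left endpoints: 1, 1.75, 2.75, 4.25, 5, 6.
r(1) ≈ 2.23607, r(1.75) ≈ 2.39792, r(2.75) ≈ 2.59808, r(4.25) ≈ 2.87228, r(5) ≈ 3.00000, r(6) ≈ 3.16228.
Sum = Σ Δx_i · r(x_i).
Sum ≈ 14.70743.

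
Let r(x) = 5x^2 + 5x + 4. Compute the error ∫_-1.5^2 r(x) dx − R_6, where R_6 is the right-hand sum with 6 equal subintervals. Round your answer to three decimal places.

Exact integral: ∫_-1.5^2 r(x) dx ≈ 37.33333.
R_6 ≈ 45.98206.
Error ≈ 37.33333 − 45.98206 ≈ -8.649.

-8.649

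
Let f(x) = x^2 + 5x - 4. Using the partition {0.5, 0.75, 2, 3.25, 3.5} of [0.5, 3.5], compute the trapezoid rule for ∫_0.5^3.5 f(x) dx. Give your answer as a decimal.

Subinterval widths: 0.25, 1.25, 1.25, 0.25.
f(0.5) = -1.25, f(0.75) = 0.3125, f(2) = 10, f(3.25) = 22.8125, f(3.5) = 25.75.
On each subinterval the trapezoid contributes (Δx_i/2)·[f(x_{i-1}) + f(x_i)].
Sum = 32.90625.

32.90625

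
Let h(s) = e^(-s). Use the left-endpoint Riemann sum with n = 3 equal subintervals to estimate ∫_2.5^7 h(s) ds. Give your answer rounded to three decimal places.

Δs = (7 − 2.5)/3 = 1.5.
Left endpoints: 2.5, 4, 5.5.
h(2.5) ≈ 0.082, h(4) ≈ 0.018, h(5.5) ≈ 0.004.
Sum = Δs · [h(2.5) + h(4) + h(5.5)].
Sum ≈ 0.157.

0.157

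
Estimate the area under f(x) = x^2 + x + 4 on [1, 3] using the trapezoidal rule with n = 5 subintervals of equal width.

Δx = (3 − 1)/5 = 0.4.
f(1) = 6, f(1.4) = 7.36, f(1.8) = 9.04, f(2.2) = 11.04, f(2.6) = 13.36, f(3) = 16.
T_5 = (Δx/2)·[f(x_0) + 2f(x_1) + ... + 2f(x_{4}) + f(x_5)].
Sum = 20.72.

20.72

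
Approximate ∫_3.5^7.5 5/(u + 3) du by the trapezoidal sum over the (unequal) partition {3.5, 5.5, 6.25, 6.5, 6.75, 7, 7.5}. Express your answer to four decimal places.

2.4147

Subinterval widths: 2, 0.75, 0.25, 0.25, 0.25, 0.5.
f(3.5) = 10/13, f(5.5) = 10/17, f(6.25) = 20/37, f(6.5) = 10/19, f(6.75) = 20/39, f(7) = 0.5, f(7.5) = 10/21.
On each subinterval the trapezoid contributes (Δu_i/2)·[f(u_{i-1}) + f(u_i)].
Sum ≈ 2.4147.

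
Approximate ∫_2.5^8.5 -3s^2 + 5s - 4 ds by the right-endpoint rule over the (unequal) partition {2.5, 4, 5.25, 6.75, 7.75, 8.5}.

-563.078125

Subinterval widths: 1.5, 1.25, 1.5, 1, 0.75.
Right endpoints: 4, 5.25, 6.75, 7.75, 8.5.
f(4) = -32, f(5.25) = -60.4375, f(6.75) = -106.9375, f(7.75) = -145.4375, f(8.5) = -178.25.
Sum = Σ Δs_i · f(s_i).
Sum = -563.078125.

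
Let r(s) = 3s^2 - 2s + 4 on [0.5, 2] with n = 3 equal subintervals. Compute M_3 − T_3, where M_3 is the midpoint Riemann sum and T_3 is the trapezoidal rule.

-0.28125

M_3 = 10.03125.
T_3 = 10.3125.
M_3 − T_3 = -0.28125.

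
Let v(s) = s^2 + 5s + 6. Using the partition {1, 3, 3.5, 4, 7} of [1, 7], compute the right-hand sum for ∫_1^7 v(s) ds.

Subinterval widths: 2, 0.5, 0.5, 3.
Right endpoints: 3, 3.5, 4, 7.
v(3) = 30, v(3.5) = 35.75, v(4) = 42, v(7) = 90.
Sum = Σ Δs_i · v(s_i).
Sum = 368.875.

368.875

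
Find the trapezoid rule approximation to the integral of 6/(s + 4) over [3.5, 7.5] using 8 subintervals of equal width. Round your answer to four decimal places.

2.5659

Δs = (7.5 − 3.5)/8 = 0.5.
f(3.5) = 0.8, f(4) = 0.75, f(4.5) = 12/17, f(5) = 2/3, f(5.5) = 12/19, f(6) = 0.6, f(6.5) = 4/7, f(7) = 6/11, f(7.5) = 12/23.
T_8 = (Δs/2)·[f(s_0) + 2f(s_1) + ... + 2f(s_{7}) + f(s_8)].
Sum ≈ 2.5659.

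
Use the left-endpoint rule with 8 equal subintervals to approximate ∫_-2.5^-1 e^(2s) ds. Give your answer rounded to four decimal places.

Δs = (-1 − (-2.5))/8 = 0.1875.
Left endpoints: -2.5, -2.3125, -2.125, -1.9375, -1.75, -1.5625, -1.375, -1.1875.
f(-2.5) ≈ 0.0067, f(-2.3125) ≈ 0.0098, f(-2.125) ≈ 0.0143, f(-1.9375) ≈ 0.0208, f(-1.75) ≈ 0.0302, f(-1.5625) ≈ 0.0439, f(-1.375) ≈ 0.0639, f(-1.1875) ≈ 0.0930.
Sum = Δs · [f(-2.5) + f(-2.3125) + f(-2.125) + ...].
Sum ≈ 0.0530.

0.0530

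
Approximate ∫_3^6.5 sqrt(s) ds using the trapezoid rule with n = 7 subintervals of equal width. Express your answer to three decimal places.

Δs = (6.5 − 3)/7 = 0.5.
f(3) ≈ 1.732, f(3.5) ≈ 1.871, f(4) ≈ 2.000, f(4.5) ≈ 2.121, f(5) ≈ 2.236, f(5.5) ≈ 2.345, f(6) ≈ 2.449, f(6.5) ≈ 2.550.
T_7 = (Δs/2)·[f(s_0) + 2f(s_1) + ... + 2f(s_{6}) + f(s_7)].
Sum ≈ 7.582.

7.582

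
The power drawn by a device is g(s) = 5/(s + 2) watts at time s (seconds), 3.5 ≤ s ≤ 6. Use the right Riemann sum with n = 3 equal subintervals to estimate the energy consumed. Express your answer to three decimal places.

1.760

Δs = (6 − 3.5)/3 = 5/6.
Right endpoints: 13/3, 31/6, 6.
g(13/3) = 15/19, g(31/6) = 30/43, g(6) = 0.625.
Sum = Δs · [g(13/3) + g(31/6) + g(6)].
Sum ≈ 1.760.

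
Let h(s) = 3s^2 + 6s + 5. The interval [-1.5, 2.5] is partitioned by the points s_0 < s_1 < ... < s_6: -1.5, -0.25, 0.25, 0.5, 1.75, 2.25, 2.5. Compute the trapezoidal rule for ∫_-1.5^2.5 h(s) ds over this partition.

53.09375

Subinterval widths: 1.25, 0.5, 0.25, 1.25, 0.5, 0.25.
h(-1.5) = 2.75, h(-0.25) = 3.6875, h(0.25) = 6.6875, h(0.5) = 8.75, h(1.75) = 24.6875, h(2.25) = 33.6875, h(2.5) = 38.75.
On each subinterval the trapezoid contributes (Δs_i/2)·[h(s_{i-1}) + h(s_i)].
Sum = 53.09375.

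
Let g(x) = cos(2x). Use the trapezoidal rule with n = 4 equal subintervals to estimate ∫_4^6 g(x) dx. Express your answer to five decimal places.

Δx = (6 − 4)/4 = 0.5.
g(4) ≈ -0.14550, g(4.5) ≈ -0.91113, g(5) ≈ -0.83907, g(5.5) ≈ 0.00443, g(6) ≈ 0.84385.
T_4 = (Δx/2)·[g(x_0) + 2g(x_1) + 2g(x_2) + 2g(x_3) + g(x_4)].
Sum ≈ -0.69830.

-0.69830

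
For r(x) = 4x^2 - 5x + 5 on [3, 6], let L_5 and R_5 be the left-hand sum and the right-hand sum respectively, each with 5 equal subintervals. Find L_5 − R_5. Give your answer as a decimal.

L_5 = 172.32.
R_5 = 228.12.
L_5 − R_5 = -55.8.

-55.8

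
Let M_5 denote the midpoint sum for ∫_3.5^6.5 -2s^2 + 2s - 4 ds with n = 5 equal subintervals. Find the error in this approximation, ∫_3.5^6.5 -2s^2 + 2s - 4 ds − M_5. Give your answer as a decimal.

-0.18

Exact integral: ∫_3.5^6.5 f(s) ds = -136.5.
M_5 = -136.32.
Error = -136.5 − (-136.32) = -0.18.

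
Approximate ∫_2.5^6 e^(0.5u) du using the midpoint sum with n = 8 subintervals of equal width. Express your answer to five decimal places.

33.12430

Δu = (6 − 2.5)/8 = 0.4375.
Midpoints: 2.71875, 3.15625, 3.59375, 4.03125, 4.46875, 4.90625, 5.34375, 5.78125.
f(2.71875) ≈ 3.89376, f(3.15625) ≈ 4.84586, f(3.59375) ≈ 6.03077, f(4.03125) ≈ 7.50542, f(4.46875) ≈ 9.34064, f(4.90625) ≈ 11.62462, f(5.34375) ≈ 14.46707, f(5.78125) ≈ 18.00456.
Sum = Δu · [f(2.71875) + f(3.15625) + f(3.59375) + ...].
Sum ≈ 33.12430.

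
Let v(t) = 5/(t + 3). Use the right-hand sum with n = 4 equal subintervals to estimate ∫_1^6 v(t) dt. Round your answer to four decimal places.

Δt = (6 − 1)/4 = 1.25.
Right endpoints: 2.25, 3.5, 4.75, 6.
v(2.25) = 20/21, v(3.5) = 10/13, v(4.75) = 20/31, v(6) = 5/9.
Sum = Δt · [v(2.25) + v(3.5) + v(4.75) + v(6)].
Sum ≈ 3.6529.

3.6529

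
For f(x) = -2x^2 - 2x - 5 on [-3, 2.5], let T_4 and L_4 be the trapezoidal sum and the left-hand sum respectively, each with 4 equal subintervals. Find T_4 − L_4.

-3.78125

T_4 = -56.6328125.
L_4 = -52.8515625.
T_4 − L_4 = -3.78125.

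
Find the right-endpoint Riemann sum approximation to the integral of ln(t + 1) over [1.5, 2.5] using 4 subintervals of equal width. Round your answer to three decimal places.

1.135

Δt = (2.5 − 1.5)/4 = 0.25.
Right endpoints: 1.75, 2, 2.25, 2.5.
f(1.75) ≈ 1.012, f(2) ≈ 1.099, f(2.25) ≈ 1.179, f(2.5) ≈ 1.253.
Sum = Δt · [f(1.75) + f(2) + f(2.25) + f(2.5)].
Sum ≈ 1.135.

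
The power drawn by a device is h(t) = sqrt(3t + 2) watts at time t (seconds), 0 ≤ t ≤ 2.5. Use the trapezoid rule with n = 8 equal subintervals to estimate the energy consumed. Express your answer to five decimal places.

5.87369

Δt = (2.5 − 0)/8 = 0.3125.
h(0) ≈ 1.41421, h(0.3125) ≈ 1.71391, h(0.625) ≈ 1.96850, h(0.9375) ≈ 2.19374, h(1.25) ≈ 2.39792, h(1.5625) ≈ 2.58602, h(1.875) ≈ 2.76134, h(2.1875) ≈ 2.92617, h(2.5) ≈ 3.08221.
T_8 = (Δt/2)·[h(t_0) + 2h(t_1) + ... + 2h(t_{7}) + h(t_8)].
Sum ≈ 5.87369.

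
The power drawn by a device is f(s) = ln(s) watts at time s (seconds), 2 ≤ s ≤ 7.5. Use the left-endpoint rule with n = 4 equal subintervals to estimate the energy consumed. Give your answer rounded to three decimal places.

7.260

Δs = (7.5 − 2)/4 = 1.375.
Left endpoints: 2, 3.375, 4.75, 6.125.
f(2) ≈ 0.693, f(3.375) ≈ 1.216, f(4.75) ≈ 1.558, f(6.125) ≈ 1.812.
Sum = Δs · [f(2) + f(3.375) + f(4.75) + f(6.125)].
Sum ≈ 7.260.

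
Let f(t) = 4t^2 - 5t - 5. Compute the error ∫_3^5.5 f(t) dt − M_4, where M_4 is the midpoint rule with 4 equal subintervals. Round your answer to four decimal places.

0.3255

Exact integral: ∫_3^5.5 f(t) dt ≈ 120.208333.
M_4 = 119.8828125.
Error ≈ 120.208333 − 119.8828125 ≈ 0.3255.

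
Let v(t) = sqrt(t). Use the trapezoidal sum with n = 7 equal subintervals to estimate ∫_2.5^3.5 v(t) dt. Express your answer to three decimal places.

1.730

Δt = (3.5 − 2.5)/7 = 1/7.
v(2.5) ≈ 1.581, v(37/14) ≈ 1.626, v(39/14) ≈ 1.669, v(41/14) ≈ 1.711, v(43/14) ≈ 1.753, v(45/14) ≈ 1.793, v(47/14) ≈ 1.832, v(3.5) ≈ 1.871.
T_7 = (Δt/2)·[v(t_0) + 2v(t_1) + ... + 2v(t_{6}) + v(t_7)].
Sum ≈ 1.730.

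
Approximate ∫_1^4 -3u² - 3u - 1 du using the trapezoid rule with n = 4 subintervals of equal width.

-89.34375

Δu = (4 − 1)/4 = 0.75.
f(1) = -7, f(1.75) = -15.4375, f(2.5) = -27.25, f(3.25) = -42.4375, f(4) = -61.
T_4 = (Δu/2)·[f(u_0) + 2f(u_1) + 2f(u_2) + 2f(u_3) + f(u_4)].
Sum = -89.34375.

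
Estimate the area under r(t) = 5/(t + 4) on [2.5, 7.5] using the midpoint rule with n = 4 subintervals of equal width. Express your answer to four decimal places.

Δt = (7.5 − 2.5)/4 = 1.25.
Midpoints: 3.125, 4.375, 5.625, 6.875.
r(3.125) = 40/57, r(4.375) = 40/67, r(5.625) = 40/77, r(6.875) = 40/87.
Sum = Δt · [r(3.125) + r(4.375) + r(5.625) + r(6.875)].
Sum ≈ 2.8475.

2.8475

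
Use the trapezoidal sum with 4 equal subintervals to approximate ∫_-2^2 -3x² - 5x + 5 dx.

2

Δx = (2 − (-2))/4 = 1.
f(-2) = 3, f(-1) = 7, f(0) = 5, f(1) = -3, f(2) = -17.
T_4 = (Δx/2)·[f(x_0) + 2f(x_1) + 2f(x_2) + 2f(x_3) + f(x_4)].
Sum = 2.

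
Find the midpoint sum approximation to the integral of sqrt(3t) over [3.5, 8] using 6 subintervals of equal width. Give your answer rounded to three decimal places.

18.571

Δt = (8 − 3.5)/6 = 0.75.
Midpoints: 3.875, 4.625, 5.375, 6.125, 6.875, 7.625.
f(3.875) ≈ 3.410, f(4.625) ≈ 3.725, f(5.375) ≈ 4.016, f(6.125) ≈ 4.287, f(6.875) ≈ 4.541, f(7.625) ≈ 4.783.
Sum = Δt · [f(3.875) + f(4.625) + f(5.375) + ...].
Sum ≈ 18.571.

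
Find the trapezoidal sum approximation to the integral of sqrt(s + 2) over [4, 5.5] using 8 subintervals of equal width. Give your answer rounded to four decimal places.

Δs = (5.5 − 4)/8 = 0.1875.
f(4) ≈ 2.4495, f(4.1875) ≈ 2.4875, f(4.375) ≈ 2.5249, f(4.5625) ≈ 2.5617, f(4.75) ≈ 2.5981, f(4.9375) ≈ 2.6339, f(5.125) ≈ 2.6693, f(5.3125) ≈ 2.7042, f(5.5) ≈ 2.7386.
T_8 = (Δs/2)·[f(s_0) + 2f(s_1) + ... + 2f(s_{7}) + f(s_8)].
Sum ≈ 3.8950.

3.8950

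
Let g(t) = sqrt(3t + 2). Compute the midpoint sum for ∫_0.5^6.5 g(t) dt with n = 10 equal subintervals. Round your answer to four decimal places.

20.7057

Δt = (6.5 − 0.5)/10 = 0.6.
Midpoints: 0.8, 1.4, 2, 2.6, 3.2, 3.8, 4.4, 5, 5.6, 6.2.
g(0.8) ≈ 2.0976, g(1.4) ≈ 2.4900, g(2) ≈ 2.8284, g(2.6) ≈ 3.1305, g(3.2) ≈ 3.4059, g(3.8) ≈ 3.6606, g(4.4) ≈ 3.8987, g(5) ≈ 4.1231, g(5.6) ≈ 4.3359, g(6.2) ≈ 4.5387.
Sum = Δt · [g(0.8) + g(1.4) + g(2) + ...].
Sum ≈ 20.7057.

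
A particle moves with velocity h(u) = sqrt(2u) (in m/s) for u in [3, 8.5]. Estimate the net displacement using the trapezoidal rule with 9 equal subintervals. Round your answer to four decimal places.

18.4601

Δu = (8.5 − 3)/9 = 11/18.
h(3) ≈ 2.4495, h(65/18) ≈ 2.6874, h(38/9) ≈ 2.9059, h(29/6) ≈ 3.1091, h(49/9) ≈ 3.2998, h(109/18) ≈ 3.4801, h(20/3) ≈ 3.6515, h(131/18) ≈ 3.8152, h(71/9) ≈ 3.9721, h(8.5) ≈ 4.1231.
T_9 = (Δu/2)·[h(u_0) + 2h(u_1) + ... + 2h(u_{8}) + h(u_9)].
Sum ≈ 18.4601.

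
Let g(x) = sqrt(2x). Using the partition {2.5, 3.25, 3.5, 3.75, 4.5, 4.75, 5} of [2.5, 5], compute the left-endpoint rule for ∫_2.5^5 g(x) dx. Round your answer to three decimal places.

6.550

Subinterval widths: 0.75, 0.25, 0.25, 0.75, 0.25, 0.25.
Left endpoints: 2.5, 3.25, 3.5, 3.75, 4.5, 4.75.
g(2.5) ≈ 2.236, g(3.25) ≈ 2.550, g(3.5) ≈ 2.646, g(3.75) ≈ 2.739, g(4.5) ≈ 3.000, g(4.75) ≈ 3.082.
Sum = Σ Δx_i · g(x_i).
Sum ≈ 6.550.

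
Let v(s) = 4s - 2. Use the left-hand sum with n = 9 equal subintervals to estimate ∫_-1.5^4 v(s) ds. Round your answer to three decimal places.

Δs = (4 − (-1.5))/9 = 11/18.
Left endpoints: -1.5, -8/9, -5/18, 1/3, 17/18, 14/9, 13/6, 25/9, 61/18.
v(-1.5) = -8, v(-8/9) = -50/9, v(-5/18) = -28/9, v(1/3) = -2/3, v(17/18) = 16/9, v(14/9) = 38/9, v(13/6) = 20/3, v(25/9) = 82/9, v(61/18) = 104/9.
Sum = Δs · [v(-1.5) + v(-8/9) + v(-5/18) + ...].
Sum ≈ 9.778.

9.778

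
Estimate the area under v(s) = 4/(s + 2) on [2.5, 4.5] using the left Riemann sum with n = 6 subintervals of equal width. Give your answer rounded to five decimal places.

Δs = (4.5 − 2.5)/6 = 1/3.
Left endpoints: 2.5, 17/6, 19/6, 3.5, 23/6, 25/6.
v(2.5) = 8/9, v(17/6) = 24/29, v(19/6) = 24/31, v(3.5) = 8/11, v(23/6) = 24/35, v(25/6) = 24/37.
Sum = Δs · [v(2.5) + v(17/6) + v(19/6) + ...].
Sum ≈ 1.51743.

1.51743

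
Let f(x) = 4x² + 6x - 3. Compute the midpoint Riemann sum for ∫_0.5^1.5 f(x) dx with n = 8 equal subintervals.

7.328125

Δx = (1.5 − 0.5)/8 = 0.125.
Midpoints: 0.5625, 0.6875, 0.8125, 0.9375, 1.0625, 1.1875, 1.3125, 1.4375.
f(0.5625) = 1.640625, f(0.6875) = 3.015625, f(0.8125) = 4.515625, f(0.9375) = 6.140625, f(1.0625) = 7.890625, f(1.1875) = 9.765625, f(1.3125) = 11.765625, f(1.4375) = 13.890625.
Sum = Δx · [f(0.5625) + f(0.6875) + f(0.8125) + ...].
Sum = 7.328125.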